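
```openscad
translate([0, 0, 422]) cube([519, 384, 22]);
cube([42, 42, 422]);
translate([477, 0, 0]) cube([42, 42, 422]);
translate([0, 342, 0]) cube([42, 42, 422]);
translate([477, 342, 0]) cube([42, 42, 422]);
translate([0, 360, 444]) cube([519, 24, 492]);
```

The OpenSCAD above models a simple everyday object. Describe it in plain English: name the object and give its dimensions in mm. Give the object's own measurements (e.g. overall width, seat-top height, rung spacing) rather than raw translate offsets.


A chair. The seat is a 519×384×22 mm slab with its top at z = 444 mm, on four 42×42 mm corner legs (flush with the seat edges, standing on z = 0). A flat backrest 24 mm thick, 492 mm tall, spans the full seat width and rises from the seat top along its +y edge, rear face flush with the rear of the seat.


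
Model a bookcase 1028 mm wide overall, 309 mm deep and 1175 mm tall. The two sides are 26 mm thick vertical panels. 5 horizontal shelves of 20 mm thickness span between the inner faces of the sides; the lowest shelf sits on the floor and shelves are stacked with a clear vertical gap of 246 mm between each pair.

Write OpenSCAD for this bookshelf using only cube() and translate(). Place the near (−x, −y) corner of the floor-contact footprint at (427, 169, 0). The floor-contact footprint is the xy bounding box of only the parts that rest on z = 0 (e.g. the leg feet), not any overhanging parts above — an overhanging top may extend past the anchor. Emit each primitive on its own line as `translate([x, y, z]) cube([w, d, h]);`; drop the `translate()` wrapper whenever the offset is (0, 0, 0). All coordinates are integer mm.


translate([427, 169, 0]) cube([26, 309, 1175]);
translate([1429, 169, 0]) cube([26, 309, 1175]);
translate([453, 169, 0]) cube([976, 309, 20]);
translate([453, 169, 266]) cube([976, 309, 20]);
translate([453, 169, 532]) cube([976, 309, 20]);
translate([453, 169, 798]) cube([976, 309, 20]);
translate([453, 169, 1064]) cube([976, 309, 20]);


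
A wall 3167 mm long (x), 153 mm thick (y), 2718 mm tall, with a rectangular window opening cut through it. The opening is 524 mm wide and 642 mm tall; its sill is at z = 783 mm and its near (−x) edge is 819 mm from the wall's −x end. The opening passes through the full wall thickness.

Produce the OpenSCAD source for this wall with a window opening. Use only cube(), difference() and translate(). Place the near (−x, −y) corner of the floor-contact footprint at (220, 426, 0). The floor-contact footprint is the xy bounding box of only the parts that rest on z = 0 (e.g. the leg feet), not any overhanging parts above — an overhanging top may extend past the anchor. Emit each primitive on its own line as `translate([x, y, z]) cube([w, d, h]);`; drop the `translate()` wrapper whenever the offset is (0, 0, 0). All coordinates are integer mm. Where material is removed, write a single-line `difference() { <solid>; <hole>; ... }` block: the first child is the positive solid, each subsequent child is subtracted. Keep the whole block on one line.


difference() { translate([220, 426, 0]) cube([3167, 153, 2718]); translate([1039, 426, 783]) cube([524, 153, 642]); }


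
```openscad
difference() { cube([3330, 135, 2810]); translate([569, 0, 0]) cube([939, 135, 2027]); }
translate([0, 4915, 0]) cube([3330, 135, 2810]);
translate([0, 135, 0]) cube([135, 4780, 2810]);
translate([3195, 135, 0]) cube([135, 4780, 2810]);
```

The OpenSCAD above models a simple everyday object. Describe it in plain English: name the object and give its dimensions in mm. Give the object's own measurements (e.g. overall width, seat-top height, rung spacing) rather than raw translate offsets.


A single room: four walls, each 2810 mm tall and 135 mm thick, enclosing an outside footprint 3330×5050 mm (x × y), no floor or roof. The front and back walls (−y and +y sides) run the full x-width; the side walls fit between their inner faces. A door opening 939 mm wide and 2027 mm tall is cut through the front wall from the floor up, its −x edge 569 mm from the wall's −x end.


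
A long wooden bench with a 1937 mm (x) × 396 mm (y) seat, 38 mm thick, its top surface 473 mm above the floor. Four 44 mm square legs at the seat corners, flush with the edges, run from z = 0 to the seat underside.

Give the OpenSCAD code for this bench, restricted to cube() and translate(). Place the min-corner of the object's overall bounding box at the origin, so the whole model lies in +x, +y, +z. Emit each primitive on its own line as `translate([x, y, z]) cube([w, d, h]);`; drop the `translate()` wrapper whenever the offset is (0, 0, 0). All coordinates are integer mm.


translate([0, 0, 435]) cube([1937, 396, 38]);
cube([44, 44, 435]);
translate([0, 352, 0]) cube([44, 44, 435]);
translate([1893, 0, 0]) cube([44, 44, 435]);
translate([1893, 352, 0]) cube([44, 44, 435]);


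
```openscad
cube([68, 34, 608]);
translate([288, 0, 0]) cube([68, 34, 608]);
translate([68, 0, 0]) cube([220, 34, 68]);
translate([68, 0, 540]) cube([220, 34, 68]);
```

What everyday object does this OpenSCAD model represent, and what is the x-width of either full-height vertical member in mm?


A picture frame. The border width is 68 mm.

Four thin pieces enclosing a rectangular opening — a picture frame. The two full-height stiles are 608 mm tall; the top rail sits at z = 540 and is 68 mm tall, so the border above the opening is 608 − 540 = 68 mm, matching the stile x-width.


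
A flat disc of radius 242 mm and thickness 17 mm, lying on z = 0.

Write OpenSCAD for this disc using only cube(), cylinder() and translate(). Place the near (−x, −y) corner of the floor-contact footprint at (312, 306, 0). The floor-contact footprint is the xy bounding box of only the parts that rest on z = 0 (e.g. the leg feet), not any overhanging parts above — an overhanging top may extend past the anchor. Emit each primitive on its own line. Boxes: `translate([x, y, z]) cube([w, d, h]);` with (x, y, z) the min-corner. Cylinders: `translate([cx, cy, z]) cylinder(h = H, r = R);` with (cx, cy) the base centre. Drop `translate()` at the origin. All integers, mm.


translate([554, 548, 0]) cylinder(h = 17, r = 242);


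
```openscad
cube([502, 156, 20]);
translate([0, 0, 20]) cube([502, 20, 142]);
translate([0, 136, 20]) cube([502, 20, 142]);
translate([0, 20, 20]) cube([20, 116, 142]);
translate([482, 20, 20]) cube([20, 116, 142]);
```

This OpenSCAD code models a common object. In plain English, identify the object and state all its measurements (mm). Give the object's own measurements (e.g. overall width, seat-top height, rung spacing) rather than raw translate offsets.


An open-topped rectangular box: outside dimensions 502×156×162 mm, with a uniform wall and base thickness of 20 mm. The base is a full 502×156 slab on the floor; four walls sit on top of the base. The front and back walls (the −y and +y sides) span the full width; the two side walls fit between them.


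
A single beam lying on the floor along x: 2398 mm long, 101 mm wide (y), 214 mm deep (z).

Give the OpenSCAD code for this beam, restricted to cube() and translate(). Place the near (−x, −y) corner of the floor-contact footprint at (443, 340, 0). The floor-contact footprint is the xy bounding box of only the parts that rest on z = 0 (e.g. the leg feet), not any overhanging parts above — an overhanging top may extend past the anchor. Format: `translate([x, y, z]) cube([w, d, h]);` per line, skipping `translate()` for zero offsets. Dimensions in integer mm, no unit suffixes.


translate([443, 340, 0]) cube([2398, 101, 214]);


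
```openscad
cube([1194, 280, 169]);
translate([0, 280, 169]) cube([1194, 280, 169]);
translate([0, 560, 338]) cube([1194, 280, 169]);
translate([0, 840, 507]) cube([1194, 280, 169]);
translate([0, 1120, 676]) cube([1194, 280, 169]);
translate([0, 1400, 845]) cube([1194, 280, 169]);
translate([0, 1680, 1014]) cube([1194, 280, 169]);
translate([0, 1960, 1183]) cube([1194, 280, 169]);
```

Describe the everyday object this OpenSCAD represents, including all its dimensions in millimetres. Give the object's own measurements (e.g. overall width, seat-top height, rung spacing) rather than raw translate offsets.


A straight staircase of 8 solid steps. Each step is 1194 mm wide (x), 280 mm deep (y, the going) and 169 mm tall (the rise). The first step rests on the floor; each subsequent step sits one going further in +y and one rise higher in +z, directly behind and above the previous step with no overlap.


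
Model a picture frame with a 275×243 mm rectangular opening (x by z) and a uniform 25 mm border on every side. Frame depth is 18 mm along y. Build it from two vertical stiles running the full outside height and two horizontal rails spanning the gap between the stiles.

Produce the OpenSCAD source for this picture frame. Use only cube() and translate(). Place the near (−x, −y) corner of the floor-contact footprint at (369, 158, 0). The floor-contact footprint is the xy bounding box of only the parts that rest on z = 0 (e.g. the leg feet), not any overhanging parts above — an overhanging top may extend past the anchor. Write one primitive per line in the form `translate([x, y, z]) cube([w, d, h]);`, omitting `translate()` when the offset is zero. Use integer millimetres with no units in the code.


translate([369, 158, 0]) cube([25, 18, 293]);
translate([669, 158, 0]) cube([25, 18, 293]);
translate([394, 158, 0]) cube([275, 18, 25]);
translate([394, 158, 268]) cube([275, 18, 25]);


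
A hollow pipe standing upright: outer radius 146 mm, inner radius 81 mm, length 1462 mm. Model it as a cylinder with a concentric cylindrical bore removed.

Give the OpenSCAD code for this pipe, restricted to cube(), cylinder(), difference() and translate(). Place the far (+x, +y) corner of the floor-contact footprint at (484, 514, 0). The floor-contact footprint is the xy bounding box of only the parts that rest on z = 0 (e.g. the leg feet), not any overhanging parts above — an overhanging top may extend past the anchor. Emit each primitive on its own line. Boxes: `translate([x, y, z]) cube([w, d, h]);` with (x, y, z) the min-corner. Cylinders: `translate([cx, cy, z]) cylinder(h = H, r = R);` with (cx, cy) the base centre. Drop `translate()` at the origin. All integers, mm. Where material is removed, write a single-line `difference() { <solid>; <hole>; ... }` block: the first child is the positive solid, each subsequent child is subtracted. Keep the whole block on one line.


difference() { translate([338, 368, 0]) cylinder(h = 1462, r = 146); translate([338, 368, 0]) cylinder(h = 1462, r = 81); }


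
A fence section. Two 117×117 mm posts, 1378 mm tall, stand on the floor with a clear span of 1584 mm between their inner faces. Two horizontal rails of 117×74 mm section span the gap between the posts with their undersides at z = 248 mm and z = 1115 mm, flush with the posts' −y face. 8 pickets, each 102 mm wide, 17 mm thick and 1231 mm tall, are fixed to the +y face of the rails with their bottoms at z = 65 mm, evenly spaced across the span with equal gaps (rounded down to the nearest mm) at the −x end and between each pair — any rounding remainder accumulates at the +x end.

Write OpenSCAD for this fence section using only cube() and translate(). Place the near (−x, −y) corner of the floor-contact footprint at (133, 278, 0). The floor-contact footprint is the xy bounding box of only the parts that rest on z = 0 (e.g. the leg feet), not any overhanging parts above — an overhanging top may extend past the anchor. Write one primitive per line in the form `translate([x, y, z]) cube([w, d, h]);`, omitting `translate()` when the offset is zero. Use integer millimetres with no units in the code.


translate([133, 278, 0]) cube([117, 117, 1378]);
translate([1834, 278, 0]) cube([117, 117, 1378]);
translate([250, 278, 248]) cube([1584, 117, 74]);
translate([250, 278, 1115]) cube([1584, 117, 74]);
translate([335, 395, 65]) cube([102, 17, 1231]);
translate([522, 395, 65]) cube([102, 17, 1231]);
translate([709, 395, 65]) cube([102, 17, 1231]);
translate([896, 395, 65]) cube([102, 17, 1231]);
translate([1083, 395, 65]) cube([102, 17, 1231]);
translate([1270, 395, 65]) cube([102, 17, 1231]);
translate([1457, 395, 65]) cube([102, 17, 1231]);
translate([1644, 395, 65]) cube([102, 17, 1231]);


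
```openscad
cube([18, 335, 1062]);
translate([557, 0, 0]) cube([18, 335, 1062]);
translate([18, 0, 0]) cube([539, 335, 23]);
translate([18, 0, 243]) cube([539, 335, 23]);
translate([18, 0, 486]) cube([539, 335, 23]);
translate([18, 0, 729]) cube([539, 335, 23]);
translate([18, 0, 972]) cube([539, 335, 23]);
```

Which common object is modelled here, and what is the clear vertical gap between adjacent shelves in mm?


A bookshelf. The clear shelf gap is 220 mm.

Two tall side panels with 5 horizontal boards between them — a bookshelf. The first two shelf undersides are at z = 0 and z = 243; with shelf thickness 23, the clear gap is 243 − 0 − 23 = 220 mm.


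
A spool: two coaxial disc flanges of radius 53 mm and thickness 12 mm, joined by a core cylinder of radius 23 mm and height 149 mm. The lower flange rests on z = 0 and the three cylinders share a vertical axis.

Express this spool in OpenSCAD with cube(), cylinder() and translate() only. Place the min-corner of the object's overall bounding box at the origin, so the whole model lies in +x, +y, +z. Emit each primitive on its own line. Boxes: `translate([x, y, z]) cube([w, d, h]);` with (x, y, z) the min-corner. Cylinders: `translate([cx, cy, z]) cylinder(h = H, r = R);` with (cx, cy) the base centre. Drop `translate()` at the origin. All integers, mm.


translate([53, 53, 0]) cylinder(h = 12, r = 53);
translate([53, 53, 12]) cylinder(h = 149, r = 23);
translate([53, 53, 161]) cylinder(h = 12, r = 53);


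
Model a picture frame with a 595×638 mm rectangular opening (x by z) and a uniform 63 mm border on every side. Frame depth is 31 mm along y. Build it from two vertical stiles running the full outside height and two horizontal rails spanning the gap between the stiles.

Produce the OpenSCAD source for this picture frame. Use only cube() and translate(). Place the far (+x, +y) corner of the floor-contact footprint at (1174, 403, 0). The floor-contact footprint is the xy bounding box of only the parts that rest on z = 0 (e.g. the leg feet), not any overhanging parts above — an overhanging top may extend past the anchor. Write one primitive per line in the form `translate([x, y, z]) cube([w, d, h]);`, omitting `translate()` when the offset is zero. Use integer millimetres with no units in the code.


translate([453, 372, 0]) cube([63, 31, 764]);
translate([1111, 372, 0]) cube([63, 31, 764]);
translate([516, 372, 0]) cube([595, 31, 63]);
translate([516, 372, 701]) cube([595, 31, 63]);


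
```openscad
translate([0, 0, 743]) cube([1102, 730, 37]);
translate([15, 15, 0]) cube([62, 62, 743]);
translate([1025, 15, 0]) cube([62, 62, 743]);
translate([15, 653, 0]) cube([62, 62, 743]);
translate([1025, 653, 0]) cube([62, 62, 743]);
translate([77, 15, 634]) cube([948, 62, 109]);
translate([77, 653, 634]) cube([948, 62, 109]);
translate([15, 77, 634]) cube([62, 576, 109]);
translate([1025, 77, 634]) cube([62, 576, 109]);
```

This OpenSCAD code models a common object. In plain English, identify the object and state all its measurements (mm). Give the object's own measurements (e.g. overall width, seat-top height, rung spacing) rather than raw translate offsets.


A table: top 1102 mm (x) × 730 mm (y), 37 mm thick, upper face at z = 780 mm, on four 62×62 mm square legs, each inset 15 mm from the nearest pair of top edges from z = 0 to the bottom of the top. Four apron rails, 62 mm thick and 109 mm tall, run between adjacent legs with their top edges flush with the underside of the top and their outer faces flush with the legs' outer faces.


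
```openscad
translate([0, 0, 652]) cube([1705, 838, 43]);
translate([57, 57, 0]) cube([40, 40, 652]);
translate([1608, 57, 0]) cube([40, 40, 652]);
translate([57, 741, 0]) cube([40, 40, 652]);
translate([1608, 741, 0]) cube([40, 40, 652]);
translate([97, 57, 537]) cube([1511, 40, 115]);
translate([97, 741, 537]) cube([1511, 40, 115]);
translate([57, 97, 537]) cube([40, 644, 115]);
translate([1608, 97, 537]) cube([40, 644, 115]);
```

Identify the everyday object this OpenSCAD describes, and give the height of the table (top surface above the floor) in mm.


A table. The table height is 695 mm.

A 1705×838×43 slab sits at z = 652 on four 40 mm square posts — a table. The top surface is at 652 + 43 = 695 mm.


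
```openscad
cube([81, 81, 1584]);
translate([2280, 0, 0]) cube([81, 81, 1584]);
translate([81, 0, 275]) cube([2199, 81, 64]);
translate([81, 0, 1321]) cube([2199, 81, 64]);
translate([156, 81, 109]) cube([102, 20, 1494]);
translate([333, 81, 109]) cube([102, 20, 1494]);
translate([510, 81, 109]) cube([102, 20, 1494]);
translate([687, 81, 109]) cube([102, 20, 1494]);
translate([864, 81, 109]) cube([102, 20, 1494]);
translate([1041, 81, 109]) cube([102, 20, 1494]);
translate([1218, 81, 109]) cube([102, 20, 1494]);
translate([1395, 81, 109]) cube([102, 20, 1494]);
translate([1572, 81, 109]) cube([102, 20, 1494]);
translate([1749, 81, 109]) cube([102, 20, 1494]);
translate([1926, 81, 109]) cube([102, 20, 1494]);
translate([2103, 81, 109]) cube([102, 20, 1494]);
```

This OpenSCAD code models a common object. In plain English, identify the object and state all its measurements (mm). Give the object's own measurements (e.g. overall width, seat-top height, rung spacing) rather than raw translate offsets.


A fence section. Two 81×81 mm posts, 1584 mm tall, stand on the floor with a clear span of 2199 mm between their inner faces. Two horizontal rails of 81×64 mm section span the gap between the posts with their undersides at z = 275 mm and z = 1321 mm, flush with the posts' −y face. 12 pickets, each 102 mm wide, 20 mm thick and 1494 mm tall, are fixed to the +y face of the rails with their bottoms at z = 109 mm, spaced across the span with a 75 mm gap after the −x post and between neighbouring pickets and before the +x post.


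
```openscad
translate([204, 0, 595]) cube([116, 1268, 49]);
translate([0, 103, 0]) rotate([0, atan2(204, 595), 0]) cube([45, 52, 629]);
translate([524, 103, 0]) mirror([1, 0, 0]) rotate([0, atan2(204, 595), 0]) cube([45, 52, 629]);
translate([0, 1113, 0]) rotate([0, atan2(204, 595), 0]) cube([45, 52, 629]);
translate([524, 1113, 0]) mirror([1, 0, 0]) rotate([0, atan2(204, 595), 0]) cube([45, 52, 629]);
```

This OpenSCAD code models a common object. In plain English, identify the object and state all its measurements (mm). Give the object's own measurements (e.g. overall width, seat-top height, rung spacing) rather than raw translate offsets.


A sawhorse. A 116×1268×49 mm beam (x, y, z) sits on two A-frame leg pairs. Each pair is two raked legs of 45×52 mm section (52 mm along y) splaying symmetrically in x. Each leg rises 595 mm vertically over 204 mm of horizontal reach and is 629 mm long along its own axis. Every leg's outer bottom edge rests on the floor and its outer top edge meets a bottom edge of the beam — the left legs (tilting toward +x) meet the beam's −x bottom edge, the right legs (their mirror images, tilting toward −x) meet its +x bottom edge — so the leg tops tuck under the beam, the beam's underside is 595 mm above the floor, and the feet are 524 mm apart outside-to-outside with the beam centred between them. The two leg pairs are set in 103 mm from either end of the beam.


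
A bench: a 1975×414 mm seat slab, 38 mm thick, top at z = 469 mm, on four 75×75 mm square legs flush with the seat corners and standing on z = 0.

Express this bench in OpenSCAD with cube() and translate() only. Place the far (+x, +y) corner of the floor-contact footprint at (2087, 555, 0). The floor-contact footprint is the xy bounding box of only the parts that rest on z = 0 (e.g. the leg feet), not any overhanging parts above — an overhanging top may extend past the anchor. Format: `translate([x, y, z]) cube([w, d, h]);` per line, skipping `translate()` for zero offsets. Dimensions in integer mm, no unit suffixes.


translate([112, 141, 431]) cube([1975, 414, 38]);
translate([112, 141, 0]) cube([75, 75, 431]);
translate([112, 480, 0]) cube([75, 75, 431]);
translate([2012, 141, 0]) cube([75, 75, 431]);
translate([2012, 480, 0]) cube([75, 75, 431]);


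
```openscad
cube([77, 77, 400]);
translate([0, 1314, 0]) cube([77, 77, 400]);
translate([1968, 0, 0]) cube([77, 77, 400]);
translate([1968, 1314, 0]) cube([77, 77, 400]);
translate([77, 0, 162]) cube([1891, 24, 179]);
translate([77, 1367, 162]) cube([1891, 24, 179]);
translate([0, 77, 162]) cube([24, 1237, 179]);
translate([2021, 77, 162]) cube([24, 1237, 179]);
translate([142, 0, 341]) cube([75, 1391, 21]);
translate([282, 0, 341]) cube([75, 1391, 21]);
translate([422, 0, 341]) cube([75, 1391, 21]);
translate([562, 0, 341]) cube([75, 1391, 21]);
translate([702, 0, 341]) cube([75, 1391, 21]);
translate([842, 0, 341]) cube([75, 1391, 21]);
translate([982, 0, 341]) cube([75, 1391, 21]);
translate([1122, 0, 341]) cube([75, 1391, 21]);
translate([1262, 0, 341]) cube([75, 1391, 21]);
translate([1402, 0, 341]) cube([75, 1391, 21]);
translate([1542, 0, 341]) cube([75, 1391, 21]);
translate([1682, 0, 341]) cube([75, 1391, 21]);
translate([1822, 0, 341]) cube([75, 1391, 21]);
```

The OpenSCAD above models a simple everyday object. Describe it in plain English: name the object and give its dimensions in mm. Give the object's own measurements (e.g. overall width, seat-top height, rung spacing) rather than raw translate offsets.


A bed frame 2045 mm long (x) by 1391 mm wide (y). Four 77×77 mm corner posts, 400 mm tall, at the corners of the footprint. Four rails of 24 mm thickness and 179 mm height run between adjacent posts with their undersides at z = 162 mm, their outer faces flush with the outside of the frame (the two x-running rails run between the posts' inner faces; the two y-running rails run between the posts' inner faces). 13 slats, each 75 mm wide (x) and 21 mm thick, lie across the top of the two x-running rails, running the full 1391 mm width of the frame in y; along x they sit between the end posts with a 65 mm gap after the −x posts and between neighbouring slats, leaving 71 mm before the +x posts.


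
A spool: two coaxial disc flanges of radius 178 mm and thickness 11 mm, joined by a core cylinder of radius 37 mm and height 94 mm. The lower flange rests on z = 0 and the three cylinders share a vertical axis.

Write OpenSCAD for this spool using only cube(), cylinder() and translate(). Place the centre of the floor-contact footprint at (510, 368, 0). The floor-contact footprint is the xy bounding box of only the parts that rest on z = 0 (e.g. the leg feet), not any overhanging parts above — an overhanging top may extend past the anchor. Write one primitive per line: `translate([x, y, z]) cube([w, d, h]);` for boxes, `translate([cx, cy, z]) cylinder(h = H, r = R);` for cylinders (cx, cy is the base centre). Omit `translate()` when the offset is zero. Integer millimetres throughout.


translate([510, 368, 0]) cylinder(h = 11, r = 178);
translate([510, 368, 11]) cylinder(h = 94, r = 37);
translate([510, 368, 105]) cylinder(h = 11, r = 178);


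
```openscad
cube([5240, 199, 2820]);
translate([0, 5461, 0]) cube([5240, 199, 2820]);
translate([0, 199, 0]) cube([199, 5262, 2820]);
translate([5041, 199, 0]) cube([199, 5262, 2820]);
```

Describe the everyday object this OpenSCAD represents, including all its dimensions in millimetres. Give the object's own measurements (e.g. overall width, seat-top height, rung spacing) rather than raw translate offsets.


The wall frame of a small rectangular building: four walls, each 2820 mm tall and 199 mm thick, enclosing a footprint 5240 mm (x) by 5660 mm (y) outside-to-outside, with no floor or roof. The front and back walls (the −y and +y sides) span the full width; the two side walls fit between them.


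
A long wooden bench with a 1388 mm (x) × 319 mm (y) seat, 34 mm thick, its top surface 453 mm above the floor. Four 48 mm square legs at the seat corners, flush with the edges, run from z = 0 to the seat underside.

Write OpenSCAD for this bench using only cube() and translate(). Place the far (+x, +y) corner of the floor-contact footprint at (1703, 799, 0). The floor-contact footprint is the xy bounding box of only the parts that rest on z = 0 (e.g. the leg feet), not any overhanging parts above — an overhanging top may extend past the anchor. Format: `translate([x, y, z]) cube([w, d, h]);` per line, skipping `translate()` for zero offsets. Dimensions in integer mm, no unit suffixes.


// leg_h = 453 − 34 = 419
translate([315, 480, 419]) cube([1388, 319, 34]);
translate([315, 480, 0]) cube([48, 48, 419]);
translate([315, 751, 0]) cube([48, 48, 419]);
translate([1655, 480, 0]) cube([48, 48, 419]);
translate([1655, 751, 0]) cube([48, 48, 419]);


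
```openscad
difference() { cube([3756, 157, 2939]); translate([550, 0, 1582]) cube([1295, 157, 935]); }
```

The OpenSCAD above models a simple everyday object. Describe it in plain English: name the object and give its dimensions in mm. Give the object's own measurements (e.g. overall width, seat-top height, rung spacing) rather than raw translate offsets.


A wall 3756 mm long (x), 157 mm thick (y), 2939 mm tall, with a rectangular window opening cut through it. The opening is 1295 mm wide and 935 mm tall; its sill is at z = 1582 mm and its near (−x) edge is 550 mm from the wall's −x end. The opening passes through the full wall thickness.


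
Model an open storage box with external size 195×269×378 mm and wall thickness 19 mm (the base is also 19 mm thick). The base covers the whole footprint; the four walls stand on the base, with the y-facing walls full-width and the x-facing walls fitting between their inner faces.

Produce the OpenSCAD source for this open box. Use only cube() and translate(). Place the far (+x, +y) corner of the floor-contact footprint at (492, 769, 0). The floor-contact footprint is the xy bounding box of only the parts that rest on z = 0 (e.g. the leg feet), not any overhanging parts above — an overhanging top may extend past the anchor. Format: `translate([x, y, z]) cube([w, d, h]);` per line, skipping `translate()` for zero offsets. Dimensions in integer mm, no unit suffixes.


translate([297, 500, 0]) cube([195, 269, 19]);
translate([297, 500, 19]) cube([195, 19, 359]);
translate([297, 750, 19]) cube([195, 19, 359]);
translate([297, 519, 19]) cube([19, 231, 359]);
translate([473, 519, 19]) cube([19, 231, 359]);


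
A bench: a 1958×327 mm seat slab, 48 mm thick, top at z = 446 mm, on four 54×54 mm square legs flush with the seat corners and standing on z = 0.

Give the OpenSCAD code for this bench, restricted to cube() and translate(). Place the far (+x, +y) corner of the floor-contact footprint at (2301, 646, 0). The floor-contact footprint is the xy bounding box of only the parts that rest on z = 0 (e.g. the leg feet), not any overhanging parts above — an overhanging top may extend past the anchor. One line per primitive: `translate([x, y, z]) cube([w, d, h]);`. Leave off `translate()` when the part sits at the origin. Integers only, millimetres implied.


translate([343, 319, 398]) cube([1958, 327, 48]);
translate([343, 319, 0]) cube([54, 54, 398]);
translate([343, 592, 0]) cube([54, 54, 398]);
translate([2247, 319, 0]) cube([54, 54, 398]);
translate([2247, 592, 0]) cube([54, 54, 398]);


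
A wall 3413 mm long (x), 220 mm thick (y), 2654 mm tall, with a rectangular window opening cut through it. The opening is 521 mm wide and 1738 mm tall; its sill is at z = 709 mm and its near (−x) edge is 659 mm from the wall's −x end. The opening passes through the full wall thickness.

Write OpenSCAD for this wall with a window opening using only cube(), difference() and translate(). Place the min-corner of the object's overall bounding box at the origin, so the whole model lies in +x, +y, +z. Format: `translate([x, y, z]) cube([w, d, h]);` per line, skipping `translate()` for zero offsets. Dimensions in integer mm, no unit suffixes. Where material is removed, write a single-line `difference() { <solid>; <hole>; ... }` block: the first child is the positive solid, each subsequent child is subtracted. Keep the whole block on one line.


difference() { cube([3413, 220, 2654]); translate([659, 0, 709]) cube([521, 220, 1738]); }


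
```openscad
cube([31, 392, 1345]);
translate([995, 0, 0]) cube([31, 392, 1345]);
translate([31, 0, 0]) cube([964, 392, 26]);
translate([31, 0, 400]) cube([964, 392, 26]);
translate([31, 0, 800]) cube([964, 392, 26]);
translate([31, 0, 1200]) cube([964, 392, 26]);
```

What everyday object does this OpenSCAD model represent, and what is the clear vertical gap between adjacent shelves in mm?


A bookshelf. The clear shelf gap is 374 mm.

Two tall side panels with 4 horizontal boards between them — a bookshelf. The first two shelf undersides are at z = 0 and z = 400; with shelf thickness 26, the clear gap is 400 − 0 − 26 = 374 mm.


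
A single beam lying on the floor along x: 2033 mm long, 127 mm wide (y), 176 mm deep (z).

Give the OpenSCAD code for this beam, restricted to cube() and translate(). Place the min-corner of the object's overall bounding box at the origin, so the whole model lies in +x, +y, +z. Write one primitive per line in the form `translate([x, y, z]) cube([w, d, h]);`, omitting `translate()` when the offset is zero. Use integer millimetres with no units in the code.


cube([2033, 127, 176]);


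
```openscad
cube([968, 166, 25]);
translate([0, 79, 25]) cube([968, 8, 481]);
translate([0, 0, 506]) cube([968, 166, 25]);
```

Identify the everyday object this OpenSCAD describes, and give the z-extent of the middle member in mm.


An I-beam. The web height is 481 mm.

Two wide flanges with a thin centred web — an I-beam. Overall 531 mm minus two 25 mm flanges gives a web of 531 − 2·25 = 481 mm.


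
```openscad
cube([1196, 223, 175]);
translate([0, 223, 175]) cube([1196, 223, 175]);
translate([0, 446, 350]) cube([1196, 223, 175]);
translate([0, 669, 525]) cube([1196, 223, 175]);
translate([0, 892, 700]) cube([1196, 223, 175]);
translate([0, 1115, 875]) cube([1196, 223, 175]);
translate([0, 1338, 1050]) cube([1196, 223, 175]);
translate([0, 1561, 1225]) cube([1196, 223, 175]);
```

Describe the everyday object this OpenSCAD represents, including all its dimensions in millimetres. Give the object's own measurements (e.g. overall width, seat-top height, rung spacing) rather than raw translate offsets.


A straight staircase of 8 solid steps. Each step is 1196 mm wide (x), 223 mm deep (y, the going) and 175 mm tall (the rise). The first step rests on the floor; each subsequent step sits one going further in +y and one rise higher in +z, directly behind and above the previous step with no overlap.


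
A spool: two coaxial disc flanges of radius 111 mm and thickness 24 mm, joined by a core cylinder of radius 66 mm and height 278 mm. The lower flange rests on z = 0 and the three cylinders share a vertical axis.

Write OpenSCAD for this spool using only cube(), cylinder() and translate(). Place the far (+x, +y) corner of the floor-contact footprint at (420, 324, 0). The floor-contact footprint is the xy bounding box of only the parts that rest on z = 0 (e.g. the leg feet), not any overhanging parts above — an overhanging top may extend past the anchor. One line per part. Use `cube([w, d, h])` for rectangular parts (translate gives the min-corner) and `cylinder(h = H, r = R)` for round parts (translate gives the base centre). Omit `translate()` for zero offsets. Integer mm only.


translate([309, 213, 0]) cylinder(h = 24, r = 111);
translate([309, 213, 24]) cylinder(h = 278, r = 66);
translate([309, 213, 302]) cylinder(h = 24, r = 111);


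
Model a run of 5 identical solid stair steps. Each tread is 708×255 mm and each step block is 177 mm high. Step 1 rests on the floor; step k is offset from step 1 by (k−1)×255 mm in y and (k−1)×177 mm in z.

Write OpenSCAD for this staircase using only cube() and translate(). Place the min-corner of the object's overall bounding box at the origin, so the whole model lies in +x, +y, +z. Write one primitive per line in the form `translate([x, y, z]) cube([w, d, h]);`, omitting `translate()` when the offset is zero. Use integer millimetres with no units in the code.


cube([708, 255, 177]);
translate([0, 255, 177]) cube([708, 255, 177]);
translate([0, 510, 354]) cube([708, 255, 177]);
translate([0, 765, 531]) cube([708, 255, 177]);
translate([0, 1020, 708]) cube([708, 255, 177]);


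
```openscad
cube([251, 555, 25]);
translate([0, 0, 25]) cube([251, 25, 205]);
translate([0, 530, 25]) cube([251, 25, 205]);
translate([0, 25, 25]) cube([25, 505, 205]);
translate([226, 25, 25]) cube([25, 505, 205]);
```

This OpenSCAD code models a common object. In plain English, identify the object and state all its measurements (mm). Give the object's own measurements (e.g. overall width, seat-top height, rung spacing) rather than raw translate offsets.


An open-topped rectangular box: outside dimensions 251×555×230 mm, with a uniform wall and base thickness of 25 mm. The base is a full 251×555 slab on the floor; four walls sit on top of the base. The front and back walls (the −y and +y sides) span the full width; the two side walls fit between them.


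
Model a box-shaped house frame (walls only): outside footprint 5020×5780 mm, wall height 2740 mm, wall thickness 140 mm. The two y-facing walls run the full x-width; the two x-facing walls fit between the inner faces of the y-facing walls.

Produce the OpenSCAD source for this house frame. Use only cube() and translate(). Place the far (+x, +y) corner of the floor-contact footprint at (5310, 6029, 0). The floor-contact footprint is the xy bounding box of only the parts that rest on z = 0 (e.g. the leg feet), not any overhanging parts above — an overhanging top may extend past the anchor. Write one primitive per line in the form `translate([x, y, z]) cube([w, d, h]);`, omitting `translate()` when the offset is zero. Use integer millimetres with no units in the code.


translate([290, 249, 0]) cube([5020, 140, 2740]);
translate([290, 5889, 0]) cube([5020, 140, 2740]);
translate([290, 389, 0]) cube([140, 5500, 2740]);
translate([5170, 389, 0]) cube([140, 5500, 2740]);


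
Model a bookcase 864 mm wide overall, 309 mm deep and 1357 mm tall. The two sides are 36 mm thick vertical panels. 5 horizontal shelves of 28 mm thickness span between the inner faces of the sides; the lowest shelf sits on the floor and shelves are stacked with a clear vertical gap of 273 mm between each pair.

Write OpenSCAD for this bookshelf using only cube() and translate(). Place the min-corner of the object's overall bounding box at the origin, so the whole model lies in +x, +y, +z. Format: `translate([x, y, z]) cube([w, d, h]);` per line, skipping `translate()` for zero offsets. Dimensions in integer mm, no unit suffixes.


cube([36, 309, 1357]);
translate([828, 0, 0]) cube([36, 309, 1357]);
translate([36, 0, 0]) cube([792, 309, 28]);
translate([36, 0, 301]) cube([792, 309, 28]);
translate([36, 0, 602]) cube([792, 309, 28]);
translate([36, 0, 903]) cube([792, 309, 28]);
translate([36, 0, 1204]) cube([792, 309, 28]);


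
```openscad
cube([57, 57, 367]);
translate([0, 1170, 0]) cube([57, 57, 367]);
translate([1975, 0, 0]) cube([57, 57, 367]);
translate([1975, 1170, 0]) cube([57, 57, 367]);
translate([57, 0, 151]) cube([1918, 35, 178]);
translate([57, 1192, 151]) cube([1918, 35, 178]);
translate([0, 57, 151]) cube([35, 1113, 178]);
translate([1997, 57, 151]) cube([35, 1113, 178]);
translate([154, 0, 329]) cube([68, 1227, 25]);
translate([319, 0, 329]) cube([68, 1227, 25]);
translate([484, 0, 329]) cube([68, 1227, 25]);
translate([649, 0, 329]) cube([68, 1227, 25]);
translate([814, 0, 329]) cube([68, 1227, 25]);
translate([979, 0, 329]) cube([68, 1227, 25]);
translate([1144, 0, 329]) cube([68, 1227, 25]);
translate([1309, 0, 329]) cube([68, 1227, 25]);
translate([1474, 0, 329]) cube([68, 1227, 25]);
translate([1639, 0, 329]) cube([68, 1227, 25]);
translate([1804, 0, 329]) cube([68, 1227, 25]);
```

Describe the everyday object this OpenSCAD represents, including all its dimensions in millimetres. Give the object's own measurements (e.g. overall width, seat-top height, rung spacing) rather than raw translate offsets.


A bed frame 2032 mm long (x) by 1227 mm wide (y). Four 57×57 mm corner posts, 367 mm tall, at the corners of the footprint. Four rails of 35 mm thickness and 178 mm height run between adjacent posts with their undersides at z = 151 mm, their outer faces flush with the outside of the frame (the two x-running rails run between the posts' inner faces; the two y-running rails run between the posts' inner faces). 11 slats, each 68 mm wide (x) and 25 mm thick, lie across the top of the two x-running rails, running the full 1227 mm width of the frame in y; along x they sit between the end posts with a 97 mm gap after the −x posts and between neighbouring slats, leaving 103 mm before the +x posts.


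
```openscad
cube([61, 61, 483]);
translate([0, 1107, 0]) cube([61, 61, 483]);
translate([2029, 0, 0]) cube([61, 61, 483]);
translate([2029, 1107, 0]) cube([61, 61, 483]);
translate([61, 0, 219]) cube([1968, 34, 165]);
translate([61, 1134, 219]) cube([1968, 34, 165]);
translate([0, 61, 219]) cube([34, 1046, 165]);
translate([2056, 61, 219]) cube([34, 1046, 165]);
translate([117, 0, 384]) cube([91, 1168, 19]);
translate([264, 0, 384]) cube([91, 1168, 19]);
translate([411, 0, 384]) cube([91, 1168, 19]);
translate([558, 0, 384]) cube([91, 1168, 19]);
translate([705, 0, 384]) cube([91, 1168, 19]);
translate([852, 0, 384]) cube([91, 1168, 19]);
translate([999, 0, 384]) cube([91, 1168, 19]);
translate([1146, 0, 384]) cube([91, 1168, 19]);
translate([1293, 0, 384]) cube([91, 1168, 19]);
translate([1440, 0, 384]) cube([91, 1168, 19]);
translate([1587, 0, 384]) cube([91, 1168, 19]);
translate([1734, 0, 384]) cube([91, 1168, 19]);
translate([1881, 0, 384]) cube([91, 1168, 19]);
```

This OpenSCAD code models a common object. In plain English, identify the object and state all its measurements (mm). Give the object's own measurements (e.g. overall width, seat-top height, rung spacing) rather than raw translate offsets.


A bed frame 2090 mm long (x) by 1168 mm wide (y). Four 61×61 mm corner posts, 483 mm tall, at the corners of the footprint. Four rails of 34 mm thickness and 165 mm height run between adjacent posts with their undersides at z = 219 mm, their outer faces flush with the outside of the frame (the two x-running rails run between the posts' inner faces; the two y-running rails run between the posts' inner faces). 13 slats, each 91 mm wide (x) and 19 mm thick, lie across the top of the two x-running rails, running the full 1168 mm width of the frame in y; along x they sit between the end posts with a 56 mm gap after the −x posts and between neighbouring slats, leaving 57 mm before the +x posts.


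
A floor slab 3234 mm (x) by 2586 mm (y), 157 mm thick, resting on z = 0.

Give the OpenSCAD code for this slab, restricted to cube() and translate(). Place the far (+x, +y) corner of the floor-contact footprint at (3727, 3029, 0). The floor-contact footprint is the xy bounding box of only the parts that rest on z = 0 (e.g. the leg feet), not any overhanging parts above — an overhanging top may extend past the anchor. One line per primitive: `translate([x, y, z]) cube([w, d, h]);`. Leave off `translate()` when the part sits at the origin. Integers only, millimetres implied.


translate([493, 443, 0]) cube([3234, 2586, 157]);


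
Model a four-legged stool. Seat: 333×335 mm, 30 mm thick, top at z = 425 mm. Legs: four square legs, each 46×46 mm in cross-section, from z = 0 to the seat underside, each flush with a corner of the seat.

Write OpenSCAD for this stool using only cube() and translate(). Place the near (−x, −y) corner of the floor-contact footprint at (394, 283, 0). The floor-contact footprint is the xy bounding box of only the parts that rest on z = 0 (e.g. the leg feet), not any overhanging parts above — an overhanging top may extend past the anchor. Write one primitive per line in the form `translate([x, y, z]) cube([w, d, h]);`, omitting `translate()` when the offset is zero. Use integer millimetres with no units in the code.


// leg_h = 425 - 30 = 395
translate([394, 283, 395]) cube([333, 335, 30]);
translate([394, 283, 0]) cube([46, 46, 395]);
translate([681, 283, 0]) cube([46, 46, 395]);
translate([394, 572, 0]) cube([46, 46, 395]);
translate([681, 572, 0]) cube([46, 46, 395]);
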